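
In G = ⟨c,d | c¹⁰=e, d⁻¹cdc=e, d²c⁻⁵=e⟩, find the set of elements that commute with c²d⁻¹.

⟨c²d⁻¹⟩ ⊆ C_G(c²d⁻¹) since powers of c²d⁻¹ commute with c²d⁻¹; so |C_G(c²d⁻¹)| ≥ |⟨c²d⁻¹⟩| = 4.
By orbit–stabilizer, |C_G(c²d⁻¹)| = |G| / |conj. class of c²d⁻¹| = 20 / 5 = 4.
The 4 elements commuting with c²d⁻¹ are {e, c⁵, c²d, c²d⁻¹}.

Answer: {e, c⁵, c²d, c²d⁻¹}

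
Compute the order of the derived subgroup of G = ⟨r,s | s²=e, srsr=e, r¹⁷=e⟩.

G' = [G, G] is generated by all commutators. The generator-pair commutators are: [r, s] = r².
The subgroup they normally generate is {e, r, r², r³, r⁴, r⁵, r⁶, r⁷, r⁸, r⁹, r¹⁰, r¹¹, r¹², r¹³, r¹⁴, r¹⁵, r¹⁶}, of order 17.
Check: |G/G'| = 34/17 = 2 is the order of the abelianisation.

Answer: 17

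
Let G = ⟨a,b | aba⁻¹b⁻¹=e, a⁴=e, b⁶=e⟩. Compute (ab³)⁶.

Compute successive powers of (ab³), reducing at each step:
  (ab³)²: (ab³) · a = a²b³;   (a²b³) · b³ = a²
  (ab³)³: (a²) · a = a³;   (a³) · b³ = a³b³
  (ab³)⁴: (a³b³) · a = b³;   (b³) · b³ = e
  (ab³)⁵: e · a = a;   a · b³ = ab³
  (ab³)⁶: (ab³) · a = a²b³;   (a²b³) · b³ = a²

Answer: a²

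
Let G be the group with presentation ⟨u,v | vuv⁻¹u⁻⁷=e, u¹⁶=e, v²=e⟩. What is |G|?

Enumerate words in the generators, reducing via the relations: the distinct elements are
  {e, u, v, uv, u², u³, u⁴, u⁵, u⁶, u⁷, u⁸, u⁹, u²v, u³v, u¹², u¹³, u¹¹, u¹⁰, u¹⁴, u¹⁵, u⁴v, u⁵v, u⁶v, u⁷v, u⁸v, u⁹v, u¹²v, u¹³v, u¹¹v, u¹⁰v, u¹⁴v, u¹⁵v}.
No further products give new elements, so |G| = 32.

Answer: 32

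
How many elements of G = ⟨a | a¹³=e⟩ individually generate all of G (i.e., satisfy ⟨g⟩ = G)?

G is cyclic of order 13. An element generates G iff its order is 13, and a cyclic group of order 13 has exactly φ(13) = 12 such elements.

Answer: 12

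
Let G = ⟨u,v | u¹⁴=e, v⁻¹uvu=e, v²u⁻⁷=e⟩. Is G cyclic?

Every cyclic group is abelian. But u·v = uv while v·u = u⁶v⁻¹, so u·v ≠ v·u and G is not abelian. Hence G is not cyclic.

Answer: No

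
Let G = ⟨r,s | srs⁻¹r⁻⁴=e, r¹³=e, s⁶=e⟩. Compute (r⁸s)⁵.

Compute successive powers of (r⁸s), reducing at each step:
  (r⁸s)²: (r⁸s) · r⁸ = rs;   (rs) · s = rs²
  (r⁸s)³: (rs²) · r⁸ = r¹²s²;   (r¹²s²) · s = r¹²s³
  (r⁸s)⁴: (r¹²s³) · r⁸ = r⁴s³;   (r⁴s³) · s = r⁴s⁴
  (r⁸s)⁵: (r⁴s⁴) · r⁸ = r¹¹s⁴;   (r¹¹s⁴) · s = r¹¹s⁵

Answer: r¹¹s⁵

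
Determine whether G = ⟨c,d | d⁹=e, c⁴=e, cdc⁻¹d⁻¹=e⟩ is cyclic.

|G| = 36. The element cd has order 36 (its powers give 36 distinct elements), so ⟨cd⟩ = G and G is cyclic.

Answer: Yes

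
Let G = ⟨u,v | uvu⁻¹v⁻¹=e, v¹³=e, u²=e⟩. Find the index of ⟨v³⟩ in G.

First find ord(v³) by computing successive powers:
  (v³)¹ = v³, (v³)² = v⁶, (v³)³ = v⁹, (v³)⁴ = v¹², (v³)⁵ = v², (v³)⁶ = v⁵, (v³)⁷ = v⁸, (v³)⁸ = v¹¹, (v³)⁹ = v, (v³)¹⁰ = v⁴, (v³)¹¹ = v⁷, (v³)¹² = v¹⁰, (v³)¹³ = e.
So |⟨v³⟩| = ord(v³) = 13. With |G| = 26, by Lagrange [G : ⟨v³⟩] = 26/13 = 2.

Answer: 2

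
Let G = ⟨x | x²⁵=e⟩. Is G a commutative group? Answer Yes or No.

G has a single generator, so G is cyclic and hence abelian.

Answer: Yes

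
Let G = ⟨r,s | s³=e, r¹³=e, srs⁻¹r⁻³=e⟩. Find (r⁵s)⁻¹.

The order of (r⁵s) is 3 (smallest k with (r⁵s)ᵏ = e), so (r⁵s)⁻¹ = (r⁵s)² = r⁷s².
Check: (r⁵s) · (r⁷s²) → (r⁵s) · r⁷ = s;   s · s² = e, giving e as required.

Answer: r⁷s²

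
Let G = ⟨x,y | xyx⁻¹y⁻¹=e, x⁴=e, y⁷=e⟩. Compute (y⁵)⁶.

Compute successive powers of (y⁵), reducing at each step:
  (y⁵)²: (y⁵) · y⁵ = y³
  (y⁵)³: (y³) · y⁵ = y
  (y⁵)⁴: y · y⁵ = y⁶
  (y⁵)⁵: (y⁶) · y⁵ = y⁴
  (y⁵)⁶: (y⁴) · y⁵ = y²

Answer: y²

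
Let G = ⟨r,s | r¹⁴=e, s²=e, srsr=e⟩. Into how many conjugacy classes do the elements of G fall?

The conjugacy classes (representative and size) are:
  [e] (size 1), [r¹³] (size 2), [r²] (size 2), [r³] (size 2), [r¹⁰] (size 2), [r⁵] (size 2), [r⁸] (size 2), [r⁷] (size 1), [r⁶s] (size 7), [r⁹s] (size 7).
Class equation: 1 + 2 + 2 + 2 + 2 + 2 + 2 + 1 + 7 + 7 = 28 = |G|. So G has 10 conjugacy classes.

Answer: 10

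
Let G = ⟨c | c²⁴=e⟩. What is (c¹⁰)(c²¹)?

Compute (c¹⁰) · (c²¹) by multiplying left to right and reducing via the relations at each step:
  (c¹⁰) · c²¹ = c⁷

Answer: c⁷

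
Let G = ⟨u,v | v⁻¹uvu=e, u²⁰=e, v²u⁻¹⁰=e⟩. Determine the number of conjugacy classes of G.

The conjugacy classes (representative and size) are:
  [e] (size 1), [u] (size 2), [u²] (size 2), [u³] (size 2), [u⁴] (size 2), [u⁵] (size 2), [u¹⁴] (size 2), [u⁷] (size 2), [u⁸] (size 2), [u¹¹] (size 2), [u¹⁰] (size 1), [u²v⁻¹] (size 10), [u⁹v] (size 10).
Class equation: 1 + 2 + 2 + 2 + 2 + 2 + 2 + 2 + 2 + 2 + 1 + 10 + 10 = 40 = |G|. So G has 13 conjugacy classes.

Answer: 13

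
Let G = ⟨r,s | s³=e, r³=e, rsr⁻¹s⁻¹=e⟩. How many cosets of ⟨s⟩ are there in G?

First find ord(s) by computing successive powers:
  s¹ = s, s² = s², s³ = e.
So |⟨s⟩| = ord(s) = 3. With |G| = 9, by Lagrange [G : ⟨s⟩] = 9/3 = 3.

Answer: 3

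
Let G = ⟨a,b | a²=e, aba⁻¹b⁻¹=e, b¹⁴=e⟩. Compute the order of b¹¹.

Compute successive powers until reaching e:
  (b¹¹)¹ = b¹¹, (b¹¹)² = b⁸, (b¹¹)³ = b⁵, (b¹¹)⁴ = b², (b¹¹)⁵ = b¹³, (b¹¹)⁶ = b¹⁰, (b¹¹)⁷ = b⁷, (b¹¹)⁸ = b⁴, (b¹¹)⁹ = b, (b¹¹)¹⁰ = b¹², (b¹¹)¹¹ = b⁹, (b¹¹)¹² = b⁶, (b¹¹)¹³ = b³, (b¹¹)¹⁴ = e.
The smallest positive k with (b¹¹)ᵏ = e is 14.

Answer: 14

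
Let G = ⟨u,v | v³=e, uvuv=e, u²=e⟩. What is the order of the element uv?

Compute successive powers until reaching e:
  (uv)¹ = uv, (uv)² = e.
The smallest positive k with (uv)ᵏ = e is 2.

Answer: 2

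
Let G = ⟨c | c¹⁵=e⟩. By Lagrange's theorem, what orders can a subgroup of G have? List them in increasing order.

|G| = 15 = 3 · 5. By Lagrange's theorem the order of any subgroup divides 15; the divisors of 15 are 1, 3, 5, 15.

Answer: 1, 3, 5, 15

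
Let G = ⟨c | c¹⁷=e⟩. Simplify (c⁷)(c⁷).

Compute (c⁷) · (c⁷) by multiplying left to right and reducing via the relations at each step:
  (c⁷) · c⁷ = c¹⁴

Answer: c¹⁴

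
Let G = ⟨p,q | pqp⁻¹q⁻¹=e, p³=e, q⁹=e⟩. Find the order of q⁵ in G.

Compute successive powers until reaching e:
  (q⁵)¹ = q⁵, (q⁵)² = q, (q⁵)³ = q⁶, (q⁵)⁴ = q², (q⁵)⁵ = q⁷, (q⁵)⁶ = q³, (q⁵)⁷ = q⁸, (q⁵)⁸ = q⁴, (q⁵)⁹ = e.
The smallest positive k with (q⁵)ᵏ = e is 9.

Answer: 9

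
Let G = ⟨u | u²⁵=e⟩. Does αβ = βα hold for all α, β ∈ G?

G has a single generator, so G is cyclic and hence abelian.

Answer: Yes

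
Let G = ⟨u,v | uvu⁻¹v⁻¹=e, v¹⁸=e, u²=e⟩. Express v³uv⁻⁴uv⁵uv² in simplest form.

Multiply left to right, reducing at each step:
  (v³) · u = uv³
  (uv³) · v⁻⁴ = uv¹⁷
  (uv¹⁷) · u = v¹⁷
  (v¹⁷) · v⁵ = v⁴
  (v⁴) · u = uv⁴
  (uv⁴) · v² = uv⁶

Answer: uv⁶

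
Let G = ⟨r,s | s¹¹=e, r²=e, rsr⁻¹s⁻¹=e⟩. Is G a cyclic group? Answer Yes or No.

|G| = 22. The element rs has order 22 (its powers give 22 distinct elements), so ⟨rs⟩ = G and G is cyclic.

Answer: Yes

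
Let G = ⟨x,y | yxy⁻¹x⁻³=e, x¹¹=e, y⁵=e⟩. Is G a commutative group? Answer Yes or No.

x·y = xy but y·x = x³y, so x·y ≠ y·x and G is not abelian.

Answer: No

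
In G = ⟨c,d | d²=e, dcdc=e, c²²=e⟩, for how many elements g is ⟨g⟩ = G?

⟨g⟩ = G would require ord(g) = |G| = 44, but the maximum element order in G is 22 < 44. So G is not cyclic and no single element generates it: the count is 0.

Answer: 0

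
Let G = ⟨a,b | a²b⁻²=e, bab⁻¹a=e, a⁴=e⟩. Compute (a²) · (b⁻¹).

Compute (a²) · (b⁻¹) by multiplying left to right and reducing via the relations at each step:
  (a²) · b⁻¹ = b

Answer: b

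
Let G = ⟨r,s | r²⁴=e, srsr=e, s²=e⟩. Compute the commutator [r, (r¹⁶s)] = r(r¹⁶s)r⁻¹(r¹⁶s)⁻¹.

[r, (r¹⁶s)] = r·(r¹⁶s)·r⁻¹·(r¹⁶s)⁻¹.
  r · (r¹⁶s) = r¹⁷s
  (r¹⁷s) · (r²³) = r¹⁸s
  (r¹⁸s) · (r¹⁶s) = r²

Answer: r²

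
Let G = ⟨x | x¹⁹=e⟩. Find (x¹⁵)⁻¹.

The order of (x¹⁵) is 19 (smallest k with (x¹⁵)ᵏ = e), so (x¹⁵)⁻¹ = (x¹⁵)¹⁸ = x⁴.
Check: (x¹⁵) · (x⁴) → (x¹⁵) · x⁴ = e, giving e as required.

Answer: x⁴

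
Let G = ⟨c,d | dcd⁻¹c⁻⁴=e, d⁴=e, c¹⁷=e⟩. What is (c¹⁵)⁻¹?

The order of (c¹⁵) is 17 (smallest k with (c¹⁵)ᵏ = e), so (c¹⁵)⁻¹ = (c¹⁵)¹⁶ = c².
Check: (c¹⁵) · (c²) → (c¹⁵) · c² = e, giving e as required.

Answer: c²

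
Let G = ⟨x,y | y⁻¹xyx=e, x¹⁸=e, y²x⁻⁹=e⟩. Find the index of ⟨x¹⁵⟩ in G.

First find ord(x¹⁵) by computing successive powers:
  (x¹⁵)¹ = x¹⁵, (x¹⁵)² = x¹², (x¹⁵)³ = x⁹, (x¹⁵)⁴ = x⁶, (x¹⁵)⁵ = x³, (x¹⁵)⁶ = e.
So |⟨x¹⁵⟩| = ord(x¹⁵) = 6. With |G| = 36, by Lagrange [G : ⟨x¹⁵⟩] = 36/6 = 6.

Answer: 6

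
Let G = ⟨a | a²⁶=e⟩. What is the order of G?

G is generated by a single element, so G is cyclic. The relator gives a²⁶ = e and no smaller power is forced to be e, so the 26 powers {a, e, a², a³, a⁴, a⁵, a⁶, a⁷, a⁸, a⁹, a²², a²³, a²¹, a²⁰, a²⁴, a²⁵, a¹², a¹³, a¹¹, a¹⁰, a¹⁴, a¹⁵, a¹⁶, a¹⁷, a¹⁸, a¹⁹} are distinct. Hence |G| = 26.

Answer: 26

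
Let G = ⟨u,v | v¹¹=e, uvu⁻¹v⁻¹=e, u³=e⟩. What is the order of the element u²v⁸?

Compute successive powers until reaching e:
  (u²v⁸)¹ = u²v⁸, (u²v⁸)² = uv⁵, (u²v⁸)³ = v², (u²v⁸)⁴ = u²v¹⁰, (u²v⁸)⁵ = uv⁷, (u²v⁸)⁶ = v⁴, (u²v⁸)⁷ = u²v, (u²v⁸)⁸ = uv⁹, (u²v⁸)⁹ = v⁶, (u²v⁸)¹⁰ = u²v³, (u²v⁸)¹¹ = u, (u²v⁸)¹² = v⁸, (u²v⁸)¹³ = u²v⁵, (u²v⁸)¹⁴ = uv², (u²v⁸)¹⁵ = v¹⁰, (u²v⁸)¹⁶ = u²v⁷, (u²v⁸)¹⁷ = uv⁴, (u²v⁸)¹⁸ = v, (u²v⁸)¹⁹ = u²v⁹, (u²v⁸)²⁰ = uv⁶, (u²v⁸)²¹ = v³, (u²v⁸)²² = u², (u²v⁸)²³ = uv⁸, (u²v⁸)²⁴ = v⁵, (u²v⁸)²⁵ = u²v², (u²v⁸)²⁶ = uv¹⁰, (u²v⁸)²⁷ = v⁷, (u²v⁸)²⁸ = u²v⁴, (u²v⁸)²⁹ = uv, (u²v⁸)³⁰ = v⁹, (u²v⁸)³¹ = u²v⁶, (u²v⁸)³² = uv³, (u²v⁸)³³ = e.
The smallest positive k with (u²v⁸)ᵏ = e is 33.

Answer: 33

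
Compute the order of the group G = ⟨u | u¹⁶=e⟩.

G is generated by a single element, so G is cyclic. The relator gives u¹⁶ = e and no smaller power is forced to be e, so the 16 powers {e, u, u², u³, u⁴, u⁵, u⁶, u⁷, u⁸, u⁹, u¹², u¹³, u¹¹, u¹⁰, u¹⁴, u¹⁵} are distinct. Hence |G| = 16.

Answer: 16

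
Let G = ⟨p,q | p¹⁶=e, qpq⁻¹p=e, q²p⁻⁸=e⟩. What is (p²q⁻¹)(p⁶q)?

Compute (p²q⁻¹) · (p⁶q) by multiplying left to right and reducing via the relations at each step:
  (p²q⁻¹) · p⁶ = p⁴q
  (p⁴q) · q = p¹²

Answer: p¹²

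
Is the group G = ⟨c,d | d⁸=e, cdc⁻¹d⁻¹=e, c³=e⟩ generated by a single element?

|G| = 24. The element cd has order 24 (its powers give 24 distinct elements), so ⟨cd⟩ = G and G is cyclic.

Answer: Yes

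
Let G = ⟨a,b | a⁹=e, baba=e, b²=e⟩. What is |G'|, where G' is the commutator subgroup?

G' = [G, G] is generated by all commutators. The generator-pair commutators are: [a, b] = a².
The subgroup they normally generate is {e, a, a², a³, a⁴, a⁵, a⁶, a⁷, a⁸}, of order 9.
Check: |G/G'| = 18/9 = 2 is the order of the abelianisation.

Answer: 9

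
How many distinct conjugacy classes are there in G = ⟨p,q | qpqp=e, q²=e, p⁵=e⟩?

The conjugacy classes (representative and size) are:
  [e] (size 1), [p] (size 2), [p²] (size 2), [q] (size 5).
Class equation: 1 + 2 + 2 + 5 = 10 = |G|. So G has 4 conjugacy classes.

Answer: 4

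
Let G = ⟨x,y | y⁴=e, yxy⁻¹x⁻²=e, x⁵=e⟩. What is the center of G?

An element z ∈ Z(G) iff z commutes with every generator.
For example e is central: e·x = x = x·e; e·y = y = y·e.
Whereas x ∉ Z(G) since x·y = xy ≠ x²y = y·x.
Checking each of the 20 elements this way gives Z(G) = {e}, of order 1.

Answer: {e}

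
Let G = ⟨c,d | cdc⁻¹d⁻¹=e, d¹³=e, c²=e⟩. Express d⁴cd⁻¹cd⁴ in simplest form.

Multiply left to right, reducing at each step:
  (d⁴) · c = cd⁴
  (cd⁴) · d⁻¹ = cd³
  (cd³) · c = d³
  (d³) · d⁴ = d⁷

Answer: d⁷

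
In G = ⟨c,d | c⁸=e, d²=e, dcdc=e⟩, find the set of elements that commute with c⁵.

⟨c⁵⟩ ⊆ C_G(c⁵) since powers of c⁵ commute with c⁵; so |C_G(c⁵)| ≥ |⟨c⁵⟩| = 8.
By orbit–stabilizer, |C_G(c⁵)| = |G| / |conj. class of c⁵| = 16 / 2 = 8.
The 8 elements commuting with c⁵ are {e, c, c², c³, c⁴, c⁵, c⁶, c⁷}.

Answer: {e, c, c², c³, c⁴, c⁵, c⁶, c⁷}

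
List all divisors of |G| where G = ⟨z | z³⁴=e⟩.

|G| = 34 = 2 · 17. By Lagrange's theorem the order of any subgroup divides 34; the divisors of 34 are 1, 2, 17, 34.

Answer: 1, 2, 17, 34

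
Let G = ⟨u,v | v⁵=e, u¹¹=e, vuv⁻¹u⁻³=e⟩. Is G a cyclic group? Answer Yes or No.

Every cyclic group is abelian. But u·v = uv while v·u = u³v, so u·v ≠ v·u and G is not abelian. Hence G is not cyclic.

Answer: No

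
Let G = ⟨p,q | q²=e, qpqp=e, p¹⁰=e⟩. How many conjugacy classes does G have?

The conjugacy classes (representative and size) are:
  [e] (size 1), [p] (size 2), [p²] (size 2), [p³] (size 2), [p⁴] (size 2), [p⁵] (size 1), [p²q] (size 5), [p³q] (size 5).
Class equation: 1 + 2 + 2 + 2 + 2 + 1 + 5 + 5 = 20 = |G|. So G has 8 conjugacy classes.

Answer: 8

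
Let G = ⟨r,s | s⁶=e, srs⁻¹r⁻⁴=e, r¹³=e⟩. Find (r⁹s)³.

Compute successive powers of (r⁹s), reducing at each step:
  (r⁹s)²: (r⁹s) · r⁹ = r⁶s;   (r⁶s) · s = r⁶s²
  (r⁹s)³: (r⁶s²) · r⁹ = r⁷s²;   (r⁷s²) · s = r⁷s³

Answer: r⁷s³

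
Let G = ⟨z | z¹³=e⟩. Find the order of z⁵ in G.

Compute successive powers until reaching e:
  (z⁵)¹ = z⁵, (z⁵)² = z¹⁰, (z⁵)³ = z², (z⁵)⁴ = z⁷, (z⁵)⁵ = z¹², (z⁵)⁶ = z⁴, (z⁵)⁷ = z⁹, (z⁵)⁸ = z, (z⁵)⁹ = z⁶, (z⁵)¹⁰ = z¹¹, (z⁵)¹¹ = z³, (z⁵)¹² = z⁸, (z⁵)¹³ = e.
The smallest positive k with (z⁵)ᵏ = e is 13.

Answer: 13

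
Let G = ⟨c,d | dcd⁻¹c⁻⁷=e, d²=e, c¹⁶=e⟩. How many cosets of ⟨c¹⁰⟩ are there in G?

First find ord(c¹⁰) by computing successive powers:
  (c¹⁰)¹ = c¹⁰, (c¹⁰)² = c⁴, (c¹⁰)³ = c¹⁴, (c¹⁰)⁴ = c⁸, (c¹⁰)⁵ = c², (c¹⁰)⁶ = c¹², (c¹⁰)⁷ = c⁶, (c¹⁰)⁸ = e.
So |⟨c¹⁰⟩| = ord(c¹⁰) = 8. With |G| = 32, by Lagrange [G : ⟨c¹⁰⟩] = 32/8 = 4.

Answer: 4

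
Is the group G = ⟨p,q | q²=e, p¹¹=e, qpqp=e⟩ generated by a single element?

Every cyclic group is abelian. But p·q = pq while q·p = p¹⁰q, so p·q ≠ q·p and G is not abelian. Hence G is not cyclic.

Answer: No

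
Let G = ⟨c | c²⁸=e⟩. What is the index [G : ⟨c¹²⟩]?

First find ord(c¹²) by computing successive powers:
  (c¹²)¹ = c¹², (c¹²)² = c²⁴, (c¹²)³ = c⁸, (c¹²)⁴ = c²⁰, (c¹²)⁵ = c⁴, (c¹²)⁶ = c¹⁶, (c¹²)⁷ = e.
So |⟨c¹²⟩| = ord(c¹²) = 7. With |G| = 28, by Lagrange [G : ⟨c¹²⟩] = 28/7 = 4.

Answer: 4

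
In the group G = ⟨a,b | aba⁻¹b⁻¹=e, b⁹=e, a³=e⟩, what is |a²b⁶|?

Compute successive powers until reaching e:
  (a²b⁶)¹ = a²b⁶, (a²b⁶)² = ab³, (a²b⁶)³ = e.
The smallest positive k with (a²b⁶)ᵏ = e is 3.

Answer: 3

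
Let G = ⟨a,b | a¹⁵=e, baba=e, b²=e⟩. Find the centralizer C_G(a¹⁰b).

⟨a¹⁰b⟩ ⊆ C_G(a¹⁰b) since powers of a¹⁰b commute with a¹⁰b; so |C_G(a¹⁰b)| ≥ |⟨a¹⁰b⟩| = 2.
By orbit–stabilizer, |C_G(a¹⁰b)| = |G| / |conj. class of a¹⁰b| = 30 / 15 = 2.
The 2 elements commuting with a¹⁰b are {e, a¹⁰b}.

Answer: {e, a¹⁰b}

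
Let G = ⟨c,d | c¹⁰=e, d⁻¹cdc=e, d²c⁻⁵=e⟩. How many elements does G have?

Enumerate words in the generators, reducing via the relations: the distinct elements are
  {c, d, e, cd, c², c³, c⁴, c⁵, c⁶, c⁷, c⁸, c⁹, c²d, c³d, c⁴d, d⁻¹, cd⁻¹, c²d⁻¹, c³d⁻¹, c⁴d⁻¹}.
No further products give new elements, so |G| = 20.

Answer: 20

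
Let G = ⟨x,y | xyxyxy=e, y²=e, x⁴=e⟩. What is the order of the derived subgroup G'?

G' = [G, G] is generated by all commutators. The generator-pair commutators are: [x, y] = x²yx.
The subgroup they normally generate is {e, x², xy, yx³, x²yx, x³y, x²yx³, yx, xyx², yx²y, x²yx²y, x³yx²}, of order 12.
Check: |G/G'| = 24/12 = 2 is the order of the abelianisation.

Answer: 12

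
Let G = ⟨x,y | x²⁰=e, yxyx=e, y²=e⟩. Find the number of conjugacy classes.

The conjugacy classes (representative and size) are:
  [e] (size 1), [x] (size 2), [x¹⁸] (size 2), [x³] (size 2), [x⁴] (size 2), [x¹⁵] (size 2), [x¹⁴] (size 2), [x⁷] (size 2), [x¹²] (size 2), [x¹¹] (size 2), [x¹⁰] (size 1), [x¹⁸y] (size 10), [x⁵y] (size 10).
Class equation: 1 + 2 + 2 + 2 + 2 + 2 + 2 + 2 + 2 + 2 + 1 + 10 + 10 = 40 = |G|. So G has 13 conjugacy classes.

Answer: 13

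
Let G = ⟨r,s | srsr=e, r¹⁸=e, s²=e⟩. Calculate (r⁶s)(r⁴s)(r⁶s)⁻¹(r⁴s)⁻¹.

[(r⁶s), (r⁴s)] = (r⁶s)·(r⁴s)·(r⁶s)⁻¹·(r⁴s)⁻¹.
  (r⁶s) · (r⁴s) = r²
  (r²) · (r⁶s) = r⁸s
  (r⁸s) · (r⁴s) = r⁴

Answer: r⁴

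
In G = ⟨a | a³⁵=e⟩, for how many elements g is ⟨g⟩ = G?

G is cyclic of order 35. An element generates G iff its order is 35, and a cyclic group of order 35 has exactly φ(35) = 24 such elements.

Answer: 24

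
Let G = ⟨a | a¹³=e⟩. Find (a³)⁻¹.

The order of (a³) is 13 (smallest k with (a³)ᵏ = e), so (a³)⁻¹ = (a³)¹² = a¹⁰.
Check: (a³) · (a¹⁰) → (a³) · a¹⁰ = e, giving e as required.

Answer: a¹⁰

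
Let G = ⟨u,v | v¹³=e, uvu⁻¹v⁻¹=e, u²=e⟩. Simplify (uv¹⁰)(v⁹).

Compute (uv¹⁰) · (v⁹) by multiplying left to right and reducing via the relations at each step:
  (uv¹⁰) · v⁹ = uv⁶

Answer: uv⁶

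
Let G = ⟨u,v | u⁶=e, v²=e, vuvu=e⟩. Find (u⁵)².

Compute successive powers of (u⁵), reducing at each step:
  (u⁵)²: (u⁵) · u⁵ = u⁴

Answer: u⁴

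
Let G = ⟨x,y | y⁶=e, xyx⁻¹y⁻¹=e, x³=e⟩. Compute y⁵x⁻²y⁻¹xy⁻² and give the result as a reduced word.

Multiply left to right, reducing at each step:
  (y⁵) · x⁻² = xy⁵
  (xy⁵) · y⁻¹ = xy⁴
  (xy⁴) · x = x²y⁴
  (x²y⁴) · y⁻² = x²y²

Answer: x²y²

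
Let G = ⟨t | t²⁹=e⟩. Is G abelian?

G has a single generator, so G is cyclic and hence abelian.

Answer: Yes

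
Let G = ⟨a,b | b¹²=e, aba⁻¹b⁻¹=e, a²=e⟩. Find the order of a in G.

Compute successive powers until reaching e:
  a¹ = a, a² = e.
The smallest positive k with aᵏ = e is 2.

Answer: 2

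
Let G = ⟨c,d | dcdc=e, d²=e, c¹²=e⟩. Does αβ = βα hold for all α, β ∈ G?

c·d = cd but d·c = c¹¹d, so c·d ≠ d·c and G is not abelian.

Answer: No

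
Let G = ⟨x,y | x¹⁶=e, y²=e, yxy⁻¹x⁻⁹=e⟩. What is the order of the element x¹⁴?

Compute successive powers until reaching e:
  (x¹⁴)¹ = x¹⁴, (x¹⁴)² = x¹², (x¹⁴)³ = x¹⁰, (x¹⁴)⁴ = x⁸, (x¹⁴)⁵ = x⁶, (x¹⁴)⁶ = x⁴, (x¹⁴)⁷ = x², (x¹⁴)⁸ = e.
The smallest positive k with (x¹⁴)ᵏ = e is 8.

Answer: 8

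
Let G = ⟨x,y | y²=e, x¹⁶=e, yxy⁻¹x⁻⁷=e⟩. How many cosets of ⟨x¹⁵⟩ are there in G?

First find ord(x¹⁵) by computing successive powers:
  (x¹⁵)¹ = x¹⁵, (x¹⁵)² = x¹⁴, (x¹⁵)³ = x¹³, (x¹⁵)⁴ = x¹², (x¹⁵)⁵ = x¹¹, (x¹⁵)⁶ = x¹⁰, (x¹⁵)⁷ = x⁹, (x¹⁵)⁸ = x⁸, (x¹⁵)⁹ = x⁷, (x¹⁵)¹⁰ = x⁶, (x¹⁵)¹¹ = x⁵, (x¹⁵)¹² = x⁴, (x¹⁵)¹³ = x³, (x¹⁵)¹⁴ = x², (x¹⁵)¹⁵ = x, (x¹⁵)¹⁶ = e.
So |⟨x¹⁵⟩| = ord(x¹⁵) = 16. With |G| = 32, by Lagrange [G : ⟨x¹⁵⟩] = 32/16 = 2.

Answer: 2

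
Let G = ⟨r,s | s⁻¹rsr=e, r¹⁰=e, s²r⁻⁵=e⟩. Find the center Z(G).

An element z ∈ Z(G) iff z commutes with every generator.
For example r⁵ is central: (r⁵)·r = r⁶ = r·(r⁵); (r⁵)·s = s⁻¹ = s·(r⁵).
Whereas r ∉ Z(G) since r·s = rs ≠ r⁴s⁻¹ = s·r.
Checking each of the 20 elements this way gives Z(G) = {e, r⁵}, of order 2.

Answer: {e, r⁵}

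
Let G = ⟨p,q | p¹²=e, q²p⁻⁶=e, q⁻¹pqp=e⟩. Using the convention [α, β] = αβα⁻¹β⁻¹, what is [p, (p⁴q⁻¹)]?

[p, (p⁴q⁻¹)] = p·(p⁴q⁻¹)·p⁻¹·(p⁴q⁻¹)⁻¹.
  p · (p⁴q⁻¹) = p⁵q⁻¹
  (p⁵q⁻¹) · (p¹¹) = q
  q · (p⁴q) = p²

Answer: p²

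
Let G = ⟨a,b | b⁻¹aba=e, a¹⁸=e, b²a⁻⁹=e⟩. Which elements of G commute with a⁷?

⟨a⁷⟩ ⊆ C_G(a⁷) since powers of a⁷ commute with a⁷; so |C_G(a⁷)| ≥ |⟨a⁷⟩| = 18.
By orbit–stabilizer, |C_G(a⁷)| = |G| / |conj. class of a⁷| = 36 / 2 = 18.
The 18 elements commuting with a⁷ are {e, a, a², a³, a⁴, a⁵, a⁶, a⁷, a⁸, a⁹, a¹⁰, a¹¹, a¹², a¹³, a¹⁴, a¹⁵, a¹⁶, a¹⁷}.

Answer: {e, a, a², a³, a⁴, a⁵, a⁶, a⁷, a⁸, a⁹, a¹⁰, a¹¹, a¹², a¹³, a¹⁴, a¹⁵, a¹⁶, a¹⁷}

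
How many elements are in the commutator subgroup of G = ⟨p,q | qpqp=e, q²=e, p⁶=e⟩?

G' = [G, G] is generated by all commutators. The generator-pair commutators are: [p, q] = p².
The subgroup they normally generate is {e, p², p⁴}, of order 3.
Check: |G/G'| = 12/3 = 4 is the order of the abelianisation.

Answer: 3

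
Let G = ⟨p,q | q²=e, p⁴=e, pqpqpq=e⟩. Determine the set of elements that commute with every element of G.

An element z ∈ Z(G) iff z commutes with every generator.
For example e is central: e·p = p = p·e; e·q = q = q·e.
Whereas p ∉ Z(G) since p·q = pq ≠ qp = q·p.
Checking each of the 24 elements this way gives Z(G) = {e}, of order 1.

Answer: {e}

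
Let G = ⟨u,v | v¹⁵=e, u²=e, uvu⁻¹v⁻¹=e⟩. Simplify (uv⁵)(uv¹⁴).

Compute (uv⁵) · (uv¹⁴) by multiplying left to right and reducing via the relations at each step:
  (uv⁵) · u = v⁵
  (v⁵) · v¹⁴ = v⁴

Answer: v⁴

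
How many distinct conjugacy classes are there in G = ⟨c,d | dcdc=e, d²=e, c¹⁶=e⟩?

The conjugacy classes (representative and size) are:
  [e] (size 1), [c¹⁵] (size 2), [c²] (size 2), [c³] (size 2), [c¹²] (size 2), [c⁵] (size 2), [c⁶] (size 2), [c⁷] (size 2), [c⁸] (size 1), [c²d] (size 8), [c¹⁵d] (size 8).
Class equation: 1 + 2 + 2 + 2 + 2 + 2 + 2 + 2 + 1 + 8 + 8 = 32 = |G|. So G has 11 conjugacy classes.

Answer: 11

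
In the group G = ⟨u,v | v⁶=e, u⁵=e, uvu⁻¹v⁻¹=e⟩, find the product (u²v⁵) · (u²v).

Compute (u²v⁵) · (u²v) by multiplying left to right and reducing via the relations at each step:
  (u²v⁵) · u² = u⁴v⁵
  (u⁴v⁵) · v = u⁴

Answer: u⁴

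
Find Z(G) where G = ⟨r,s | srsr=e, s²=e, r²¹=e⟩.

An element z ∈ Z(G) iff z commutes with every generator.
For example e is central: e·r = r = r·e; e·s = s = s·e.
Whereas r ∉ Z(G) since r·s = rs ≠ r²⁰s = s·r.
Checking each of the 42 elements this way gives Z(G) = {e}, of order 1.

Answer: {e}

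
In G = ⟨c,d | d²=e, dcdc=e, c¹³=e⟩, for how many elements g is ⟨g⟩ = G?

⟨g⟩ = G would require ord(g) = |G| = 26, but the maximum element order in G is 13 < 26. So G is not cyclic and no single element generates it: the count is 0.

Answer: 0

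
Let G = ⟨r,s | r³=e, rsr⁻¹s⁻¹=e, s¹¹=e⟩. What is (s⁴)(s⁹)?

Compute (s⁴) · (s⁹) by multiplying left to right and reducing via the relations at each step:
  (s⁴) · s⁹ = s²

Answer: s²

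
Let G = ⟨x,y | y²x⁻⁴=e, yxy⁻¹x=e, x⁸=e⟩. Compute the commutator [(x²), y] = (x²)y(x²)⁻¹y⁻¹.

[(x²), y] = (x²)·y·(x²)⁻¹·y⁻¹.
  (x²) · y = x²y
  (x²y) · (x⁶) = y⁻¹
  (y⁻¹) · (y⁻¹) = x⁴

Answer: x⁴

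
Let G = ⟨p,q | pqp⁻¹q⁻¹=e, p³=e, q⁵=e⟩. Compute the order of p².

Compute successive powers until reaching e:
  (p²)¹ = p², (p²)² = p, (p²)³ = e.
The smallest positive k with (p²)ᵏ = e is 3.

Answer: 3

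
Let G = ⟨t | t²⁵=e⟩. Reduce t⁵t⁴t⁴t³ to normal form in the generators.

Multiply left to right, reducing at each step:
  (t⁵) · t⁴ = t⁹
  (t⁹) · t⁴ = t¹³
  (t¹³) · t³ = t¹⁶

Answer: t¹⁶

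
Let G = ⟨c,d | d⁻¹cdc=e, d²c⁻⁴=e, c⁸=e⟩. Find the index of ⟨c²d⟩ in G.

First find ord(c²d) by computing successive powers:
  (c²d)¹ = c²d, (c²d)² = c⁴, (c²d)³ = c²d⁻¹, (c²d)⁴ = e.
So |⟨c²d⟩| = ord(c²d) = 4. With |G| = 16, by Lagrange [G : ⟨c²d⟩] = 16/4 = 4.

Answer: 4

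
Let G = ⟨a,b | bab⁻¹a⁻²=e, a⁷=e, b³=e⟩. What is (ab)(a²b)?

Compute (ab) · (a²b) by multiplying left to right and reducing via the relations at each step:
  (ab) · a² = a⁵b
  (a⁵b) · b = a⁵b²

Answer: a⁵b²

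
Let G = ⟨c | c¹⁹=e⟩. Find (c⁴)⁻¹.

The order of (c⁴) is 19 (smallest k with (c⁴)ᵏ = e), so (c⁴)⁻¹ = (c⁴)¹⁸ = c¹⁵.
Check: (c⁴) · (c¹⁵) → (c⁴) · c¹⁵ = e, giving e as required.

Answer: c¹⁵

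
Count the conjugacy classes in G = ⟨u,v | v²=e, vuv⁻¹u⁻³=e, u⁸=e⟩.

The conjugacy classes (representative and size) are:
  [e] (size 1), [u³] (size 2), [u²] (size 2), [u⁴] (size 1), [u⁵] (size 2), [u⁴v] (size 4), [uv] (size 4).
Class equation: 1 + 2 + 2 + 1 + 2 + 4 + 4 = 16 = |G|. So G has 7 conjugacy classes.

Answer: 7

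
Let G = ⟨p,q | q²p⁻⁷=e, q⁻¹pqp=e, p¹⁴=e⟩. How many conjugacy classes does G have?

The conjugacy classes (representative and size) are:
  [e] (size 1), [p¹³] (size 2), [p¹²] (size 2), [p¹¹] (size 2), [p⁴] (size 2), [p⁵] (size 2), [p⁸] (size 2), [p⁷] (size 1), [p⁵q⁻¹] (size 7), [p⁵q] (size 7).
Class equation: 1 + 2 + 2 + 2 + 2 + 2 + 2 + 1 + 7 + 7 = 28 = |G|. So G has 10 conjugacy classes.

Answer: 10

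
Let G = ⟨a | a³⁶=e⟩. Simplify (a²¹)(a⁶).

Compute (a²¹) · (a⁶) by multiplying left to right and reducing via the relations at each step:
  (a²¹) · a⁶ = a²⁷

Answer: a²⁷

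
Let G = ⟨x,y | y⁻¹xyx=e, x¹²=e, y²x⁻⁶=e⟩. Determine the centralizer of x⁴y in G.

⟨x⁴y⟩ ⊆ C_G(x⁴y) since powers of x⁴y commute with x⁴y; so |C_G(x⁴y)| ≥ |⟨x⁴y⟩| = 4.
By orbit–stabilizer, |C_G(x⁴y)| = |G| / |conj. class of x⁴y| = 24 / 6 = 4.
The 4 elements commuting with x⁴y are {e, x⁶, x⁴y, x⁴y⁻¹}.

Answer: {e, x⁶, x⁴y, x⁴y⁻¹}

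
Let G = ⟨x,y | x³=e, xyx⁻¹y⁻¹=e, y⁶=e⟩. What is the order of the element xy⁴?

Compute successive powers until reaching e:
  (xy⁴)¹ = xy⁴, (xy⁴)² = x²y², (xy⁴)³ = e.
The smallest positive k with (xy⁴)ᵏ = e is 3.

Answer: 3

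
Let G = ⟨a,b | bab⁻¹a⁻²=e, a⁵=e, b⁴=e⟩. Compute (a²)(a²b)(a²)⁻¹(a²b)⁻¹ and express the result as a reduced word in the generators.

[(a²), (a²b)] = (a²)·(a²b)·(a²)⁻¹·(a²b)⁻¹.
  (a²) · (a²b) = a⁴b
  (a⁴b) · (a³) = b
  b · (a⁴b³) = a³

Answer: a³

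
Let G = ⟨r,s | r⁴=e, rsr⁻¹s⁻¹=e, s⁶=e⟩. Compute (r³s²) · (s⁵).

Compute (r³s²) · (s⁵) by multiplying left to right and reducing via the relations at each step:
  (r³s²) · s⁵ = r³s

Answer: r³s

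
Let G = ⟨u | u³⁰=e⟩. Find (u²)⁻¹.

The order of (u²) is 15 (smallest k with (u²)ᵏ = e), so (u²)⁻¹ = (u²)¹⁴ = u²⁸.
Check: (u²) · (u²⁸) → (u²) · u²⁸ = e, giving e as required.

Answer: u²⁸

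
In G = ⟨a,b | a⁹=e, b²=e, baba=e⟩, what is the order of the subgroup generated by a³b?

|⟨a³b⟩| equals the order of a³b. Compute successive powers until reaching e:
  (a³b)¹ = a³b, (a³b)² = e.
The smallest positive k with (a³b)ᵏ = e is 2, so |⟨a³b⟩| = 2.

Answer: 2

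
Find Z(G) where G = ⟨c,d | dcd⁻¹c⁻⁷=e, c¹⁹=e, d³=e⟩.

An element z ∈ Z(G) iff z commutes with every generator.
For example e is central: e·c = c = c·e; e·d = d = d·e.
Whereas c ∉ Z(G) since c·d = cd ≠ c⁷d = d·c.
Checking each of the 57 elements this way gives Z(G) = {e}, of order 1.

Answer: {e}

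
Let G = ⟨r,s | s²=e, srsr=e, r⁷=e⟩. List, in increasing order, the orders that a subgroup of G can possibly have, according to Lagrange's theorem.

|G| = 14 = 2 · 7. By Lagrange's theorem the order of any subgroup divides 14; the divisors of 14 are 1, 2, 7, 14.

Answer: 1, 2, 7, 14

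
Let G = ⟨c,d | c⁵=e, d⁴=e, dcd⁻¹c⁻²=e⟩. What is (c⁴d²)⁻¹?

The order of (c⁴d²) is 2 (smallest k with (c⁴d²)ᵏ = e), so (c⁴d²)⁻¹ = (c⁴d²)¹ = c⁴d².
Check: (c⁴d²) · (c⁴d²) → (c⁴d²) · c⁴ = d²;   (d²) · d² = e, giving e as required.

Answer: c⁴d²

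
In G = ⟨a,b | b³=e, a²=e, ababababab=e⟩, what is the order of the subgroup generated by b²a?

|⟨b²a⟩| equals the order of b²a. Compute successive powers until reaching e:
  (b²a)¹ = b²a, (b²a)² = b²ab²a, (b²a)³ = abab, (b²a)⁴ = ab, (b²a)⁵ = e.
The smallest positive k with (b²a)ᵏ = e is 5, so |⟨b²a⟩| = 5.

Answer: 5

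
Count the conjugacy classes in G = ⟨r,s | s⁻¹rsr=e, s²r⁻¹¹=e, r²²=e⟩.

The conjugacy classes (representative and size) are:
  [e] (size 1), [r²¹] (size 2), [r²] (size 2), [r³] (size 2), [r¹⁸] (size 2), [r¹⁷] (size 2), [r⁶] (size 2), [r⁷] (size 2), [r⁸] (size 2), [r¹³] (size 2), [r¹²] (size 2), [r¹¹] (size 1), [r¹⁰s] (size 11), [r⁷s] (size 11).
Class equation: 1 + 2 + 2 + 2 + 2 + 2 + 2 + 2 + 2 + 2 + 2 + 1 + 11 + 11 = 44 = |G|. So G has 14 conjugacy classes.

Answer: 14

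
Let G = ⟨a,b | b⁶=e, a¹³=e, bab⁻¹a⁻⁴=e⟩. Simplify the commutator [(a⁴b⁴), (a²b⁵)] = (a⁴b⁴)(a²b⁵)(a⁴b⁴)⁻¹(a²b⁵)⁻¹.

[(a⁴b⁴), (a²b⁵)] = (a⁴b⁴)·(a²b⁵)·(a⁴b⁴)⁻¹·(a²b⁵)⁻¹.
  (a⁴b⁴) · (a²b⁵) = a⁹b³
  (a⁹b³) · (ab²) = a⁸b⁵
  (a⁸b⁵) · (a⁵b) = a⁶

Answer: a⁶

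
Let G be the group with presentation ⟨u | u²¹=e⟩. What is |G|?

G is generated by a single element, so G is cyclic. The relator gives u²¹ = e and no smaller power is forced to be e, so the 21 powers {e, u, u², u³, u⁴, u⁵, u⁶, u⁷, u⁸, u⁹, u²⁰, u¹², u¹³, u¹¹, u¹⁰, u¹⁴, u¹⁵, u¹⁶, u¹⁷, u¹⁸, u¹⁹} are distinct. Hence |G| = 21.

Answer: 21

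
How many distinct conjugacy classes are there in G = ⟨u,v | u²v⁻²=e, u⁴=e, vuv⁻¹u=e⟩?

The conjugacy classes (representative and size) are:
  [e] (size 1), [u³] (size 2), [u²] (size 1), [v⁻¹] (size 2), [uv] (size 2).
Class equation: 1 + 2 + 1 + 2 + 2 = 8 = |G|. So G has 5 conjugacy classes.

Answer: 5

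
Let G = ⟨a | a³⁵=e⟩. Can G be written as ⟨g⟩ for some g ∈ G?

|G| = 35. The element a has order 35 (its powers give 35 distinct elements), so ⟨a⟩ = G and G is cyclic.

Answer: Yes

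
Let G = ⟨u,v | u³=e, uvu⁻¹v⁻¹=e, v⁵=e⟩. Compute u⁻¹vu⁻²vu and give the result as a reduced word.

Multiply left to right, reducing at each step:
  (u²) · v = u²v
  (u²v) · u⁻² = v
  v · v = v²
  (v²) · u = uv²

Answer: uv²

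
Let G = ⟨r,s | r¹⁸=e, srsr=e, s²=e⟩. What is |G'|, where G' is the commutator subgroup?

G' = [G, G] is generated by all commutators. The generator-pair commutators are: [r, s] = r².
The subgroup they normally generate is {e, r², r⁴, r⁶, r⁸, r¹⁰, r¹², r¹⁴, r¹⁶}, of order 9.
Check: |G/G'| = 36/9 = 4 is the order of the abelianisation.

Answer: 9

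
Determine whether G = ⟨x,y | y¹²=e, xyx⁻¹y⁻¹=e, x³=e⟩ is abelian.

Each pair of generators commutes: x·y = xy = y·x. Since the generators pairwise commute, every element of G commutes with every other, so G is abelian.

Answer: Yes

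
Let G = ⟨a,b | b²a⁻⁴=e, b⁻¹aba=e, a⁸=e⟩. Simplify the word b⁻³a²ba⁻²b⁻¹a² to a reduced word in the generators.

Multiply left to right, reducing at each step:
  b · a² = a²b⁻¹
  (a²b⁻¹) · b = a²
  (a²) · a⁻² = e
  e · b⁻¹ = b⁻¹
  (b⁻¹) · a² = a²b

Answer: a²b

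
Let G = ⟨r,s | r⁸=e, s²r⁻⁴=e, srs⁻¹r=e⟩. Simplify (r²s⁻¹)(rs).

Compute (r²s⁻¹) · (rs) by multiplying left to right and reducing via the relations at each step:
  (r²s⁻¹) · r = rs⁻¹
  (rs⁻¹) · s = r

Answer: r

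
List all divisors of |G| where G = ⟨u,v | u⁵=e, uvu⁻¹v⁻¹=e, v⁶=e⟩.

|G| = 30 = 2 · 3 · 5. By Lagrange's theorem the order of any subgroup divides 30; the divisors of 30 are 1, 2, 3, 5, 6, 10, 15, 30.

Answer: 1, 2, 3, 5, 6, 10, 15, 30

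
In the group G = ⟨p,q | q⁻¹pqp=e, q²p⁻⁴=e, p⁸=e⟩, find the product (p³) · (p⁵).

Compute (p³) · (p⁵) by multiplying left to right and reducing via the relations at each step:
  (p³) · p⁵ = e

Answer: e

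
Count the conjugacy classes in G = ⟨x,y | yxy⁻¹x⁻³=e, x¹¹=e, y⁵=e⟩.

The conjugacy classes (representative and size) are:
  [e] (size 1), [x³] (size 5), [x⁶] (size 5), [x⁷y] (size 11), [x⁹y²] (size 11), [x⁷y³] (size 11), [x⁷y⁴] (size 11).
Class equation: 1 + 5 + 5 + 11 + 11 + 11 + 11 = 55 = |G|. So G has 7 conjugacy classes.

Answer: 7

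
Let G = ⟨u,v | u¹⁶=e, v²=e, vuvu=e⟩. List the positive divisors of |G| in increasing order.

|G| = 32 = 2⁵. By Lagrange's theorem the order of any subgroup divides 32; the divisors of 32 are 1, 2, 4, 8, 16, 32.

Answer: 1, 2, 4, 8, 16, 32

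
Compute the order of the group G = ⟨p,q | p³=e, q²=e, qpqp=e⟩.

Enumerate words in the generators, reducing via the relations: the distinct elements are
  {e, p, q, pq, p², p²q}.
No further products give new elements, so |G| = 6.

Answer: 6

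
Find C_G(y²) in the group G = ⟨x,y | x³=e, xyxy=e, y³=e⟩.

⟨y²⟩ ⊆ C_G(y²) since powers of y² commute with y²; so |C_G(y²)| ≥ |⟨y²⟩| = 3.
By orbit–stabilizer, |C_G(y²)| = |G| / |conj. class of y²| = 12 / 4 = 3.
The 3 elements commuting with y² are {e, y, y²}.

Answer: {e, y, y²}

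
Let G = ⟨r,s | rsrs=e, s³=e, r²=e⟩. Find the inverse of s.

The order of s is 3 (smallest k with sᵏ = e), so s⁻¹ = s² = s².
Check: s · (s²) → s · s² = e, giving e as required.

Answer: s²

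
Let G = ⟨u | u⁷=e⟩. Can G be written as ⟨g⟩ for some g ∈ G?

|G| = 7. The element u has order 7 (its powers give 7 distinct elements), so ⟨u⟩ = G and G is cyclic.

Answer: Yes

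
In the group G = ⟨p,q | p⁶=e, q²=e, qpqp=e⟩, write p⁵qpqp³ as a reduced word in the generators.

Multiply left to right, reducing at each step:
  (p⁵) · q = p⁵q
  (p⁵q) · p = p⁴q
  (p⁴q) · q = p⁴
  (p⁴) · p³ = p

Answer: p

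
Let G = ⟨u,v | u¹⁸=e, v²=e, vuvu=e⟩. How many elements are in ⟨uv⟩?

|⟨uv⟩| equals the order of uv. Compute successive powers until reaching e:
  (uv)¹ = uv, (uv)² = e.
The smallest positive k with (uv)ᵏ = e is 2, so |⟨uv⟩| = 2.

Answer: 2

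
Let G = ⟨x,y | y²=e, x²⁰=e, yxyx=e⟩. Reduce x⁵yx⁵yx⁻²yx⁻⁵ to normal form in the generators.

Multiply left to right, reducing at each step:
  (x⁵) · y = x⁵y
  (x⁵y) · x⁵ = y
  y · y = e
  e · x⁻² = x¹⁸
  (x¹⁸) · y = x¹⁸y
  (x¹⁸y) · x⁻⁵ = x³y

Answer: x³y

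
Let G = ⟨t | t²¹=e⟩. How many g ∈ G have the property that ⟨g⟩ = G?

G is cyclic of order 21. An element generates G iff its order is 21, and a cyclic group of order 21 has exactly φ(21) = 12 such elements.

Answer: 12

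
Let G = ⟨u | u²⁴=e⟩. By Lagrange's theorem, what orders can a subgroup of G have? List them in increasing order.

|G| = 24 = 2³ · 3. By Lagrange's theorem the order of any subgroup divides 24; the divisors of 24 are 1, 2, 3, 4, 6, 8, 12, 24.

Answer: 1, 2, 3, 4, 6, 8, 12, 24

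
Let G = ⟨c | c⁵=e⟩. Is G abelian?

G has a single generator, so G is cyclic and hence abelian.

Answer: Yes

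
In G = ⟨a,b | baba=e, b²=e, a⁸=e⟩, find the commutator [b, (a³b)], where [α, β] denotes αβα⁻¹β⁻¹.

[b, (a³b)] = b·(a³b)·b⁻¹·(a³b)⁻¹.
  b · (a³b) = a⁵
  (a⁵) · b = a⁵b
  (a⁵b) · (a³b) = a²

Answer: a²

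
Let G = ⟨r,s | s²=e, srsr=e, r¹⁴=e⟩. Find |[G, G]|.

G' = [G, G] is generated by all commutators. The generator-pair commutators are: [r, s] = r².
The subgroup they normally generate is {e, r², r⁴, r⁶, r⁸, r¹⁰, r¹²}, of order 7.
Check: |G/G'| = 28/7 = 4 is the order of the abelianisation.

Answer: 7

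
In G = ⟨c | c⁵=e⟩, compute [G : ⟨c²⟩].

First find ord(c²) by computing successive powers:
  (c²)¹ = c², (c²)² = c⁴, (c²)³ = c, (c²)⁴ = c³, (c²)⁵ = e.
So |⟨c²⟩| = ord(c²) = 5. With |G| = 5, by Lagrange [G : ⟨c²⟩] = 5/5 = 1.

Answer: 1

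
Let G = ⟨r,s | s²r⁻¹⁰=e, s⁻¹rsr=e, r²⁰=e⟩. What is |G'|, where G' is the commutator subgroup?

G' = [G, G] is generated by all commutators. The generator-pair commutators are: [r, s] = r².
The subgroup they normally generate is {e, r², r⁴, r⁶, r⁸, r¹⁰, r¹², r¹⁴, r¹⁶, r¹⁸}, of order 10.
Check: |G/G'| = 40/10 = 4 is the order of the abelianisation.

Answer: 10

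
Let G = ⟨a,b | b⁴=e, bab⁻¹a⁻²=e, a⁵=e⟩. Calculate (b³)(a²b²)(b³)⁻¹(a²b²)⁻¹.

[(b³), (a²b²)] = (b³)·(a²b²)·(b³)⁻¹·(a²b²)⁻¹.
  (b³) · (a²b²) = ab
  (ab) · b = ab²
  (ab²) · (a²b²) = a⁴

Answer: a⁴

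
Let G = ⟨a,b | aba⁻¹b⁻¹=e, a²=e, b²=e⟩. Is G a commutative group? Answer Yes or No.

Each pair of generators commutes: a·b = ab = b·a. Since the generators pairwise commute, every element of G commutes with every other, so G is abelian.

Answer: Yes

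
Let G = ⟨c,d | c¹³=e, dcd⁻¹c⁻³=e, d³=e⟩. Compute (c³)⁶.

Compute successive powers of (c³), reducing at each step:
  (c³)²: (c³) · c³ = c⁶
  (c³)³: (c⁶) · c³ = c⁹
  (c³)⁴: (c⁹) · c³ = c¹²
  (c³)⁵: (c¹²) · c³ = c²
  (c³)⁶: (c²) · c³ = c⁵

Answer: c⁵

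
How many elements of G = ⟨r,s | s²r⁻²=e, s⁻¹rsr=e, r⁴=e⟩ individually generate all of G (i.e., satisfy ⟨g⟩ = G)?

⟨g⟩ = G would require ord(g) = |G| = 8, but the maximum element order in G is 4 < 8. So G is not cyclic and no single element generates it: the count is 0.

Answer: 0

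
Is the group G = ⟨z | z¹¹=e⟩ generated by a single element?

|G| = 11. The element z has order 11 (its powers give 11 distinct elements), so ⟨z⟩ = G and G is cyclic.

Answer: Yes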